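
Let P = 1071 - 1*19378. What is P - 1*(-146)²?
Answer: -39623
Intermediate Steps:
P = -18307 (P = 1071 - 19378 = -18307)
P - 1*(-146)² = -18307 - 1*(-146)² = -18307 - 1*21316 = -18307 - 21316 = -39623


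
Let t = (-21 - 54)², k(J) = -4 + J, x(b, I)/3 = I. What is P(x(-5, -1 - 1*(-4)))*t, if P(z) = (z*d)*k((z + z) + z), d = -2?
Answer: -2328750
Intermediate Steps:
x(b, I) = 3*I
t = 5625 (t = (-75)² = 5625)
P(z) = -2*z*(-4 + 3*z) (P(z) = (z*(-2))*(-4 + ((z + z) + z)) = (-2*z)*(-4 + (2*z + z)) = (-2*z)*(-4 + 3*z) = -2*z*(-4 + 3*z))
P(x(-5, -1 - 1*(-4)))*t = (2*(3*(-1 - 1*(-4)))*(4 - 9*(-1 - 1*(-4))))*5625 = (2*(3*(-1 + 4))*(4 - 9*(-1 + 4)))*5625 = (2*(3*3)*(4 - 9*3))*5625 = (2*9*(4 - 3*9))*5625 = (2*9*(4 - 27))*5625 = (2*9*(-23))*5625 = -414*5625 = -2328750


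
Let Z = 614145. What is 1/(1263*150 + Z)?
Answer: 1/803595 ≈ 1.2444e-6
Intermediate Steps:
1/(1263*150 + Z) = 1/(1263*150 + 614145) = 1/(189450 + 614145) = 1/803595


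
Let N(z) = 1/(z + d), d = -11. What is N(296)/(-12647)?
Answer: -1/3604395 ≈ -2.7744e-7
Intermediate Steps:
N(z) = 1/(-11 + z) (N(z) = 1/(z - 11) = 1/(-11 + z))
N(296)/(-12647) = 1/((-11 + 296)*(-12647)) = -1/12647/285 = (1/285)*(-1/12647) = -1/3604395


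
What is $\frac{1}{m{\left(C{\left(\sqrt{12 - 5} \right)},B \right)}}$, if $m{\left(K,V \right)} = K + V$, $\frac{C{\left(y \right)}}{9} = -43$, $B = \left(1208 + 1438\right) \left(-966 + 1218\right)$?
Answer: $\frac{1}{666405} \approx 1.5006 \cdot 10^{-6}$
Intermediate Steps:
$B = 666792$ ($B = 2646 \cdot 252 = 666792$)
$C{\left(y \right)} = -387$ ($C{\left(y \right)} = 9 \left(-43\right) = -387$)
$\frac{1}{m{\left(C{\left(\sqrt{12 - 5} \right)},B \right)}} = \frac{1}{-387 + 666792} = \frac{1}{666405}$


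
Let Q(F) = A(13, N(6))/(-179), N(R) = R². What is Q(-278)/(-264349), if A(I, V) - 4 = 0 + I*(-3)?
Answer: -35/47318471 ≈ -7.3967e-7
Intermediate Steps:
A(I, V) = 4 - 3*I (A(I, V) = 4 + (0 + I*(-3)) = 4 + (0 - 3*I) = 4 - 3*I)
Q(F) = 35/179 (Q(F) = (4 - 3*13)/(-179) = (4 - 39)*(-1/179) = -35*(-1/179) = 35/179)
Q(-278)/(-264349) = (35/179)/(-264349) = (35/179)*(-1/264349) = -35/47318471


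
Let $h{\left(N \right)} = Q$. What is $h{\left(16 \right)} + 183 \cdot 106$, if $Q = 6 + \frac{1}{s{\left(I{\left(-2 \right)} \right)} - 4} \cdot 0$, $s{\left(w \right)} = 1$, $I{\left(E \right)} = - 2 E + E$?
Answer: $19404$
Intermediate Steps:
$I{\left(E \right)} = - E$
$Q = 6$ ($Q = 6 + \frac{1}{1 - 4} \cdot 0 = 6 + \frac{1}{-3} \cdot 0 = 6 - 0 = 6 + 0 = 6$)
$h{\left(N \right)} = 6$
$h{\left(16 \right)} + 183 \cdot 106 = 6 + 183 \cdot 106 = 6 + 19398 = 19404$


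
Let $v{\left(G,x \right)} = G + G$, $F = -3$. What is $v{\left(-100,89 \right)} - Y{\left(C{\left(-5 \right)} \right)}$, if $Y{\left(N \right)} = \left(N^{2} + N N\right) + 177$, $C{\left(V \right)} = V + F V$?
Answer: $-577$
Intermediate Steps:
$C{\left(V \right)} = - 2 V$ ($C{\left(V \right)} = V - 3 V = - 2 V$)
$v{\left(G,x \right)} = 2 G$
$Y{\left(N \right)} = 177 + 2 N^{2}$ ($Y{\left(N \right)} = \left(N^{2} + N^{2}\right) + 177 = 2 N^{2} + 177 = 177 + 2 N^{2}$)
$v{\left(-100,89 \right)} - Y{\left(C{\left(-5 \right)} \right)} = 2 \left(-100\right) - \left(177 + 2 \left(\left(-2\right) \left(-5\right)\right)^{2}\right) = -200 - \left(177 + 2 \cdot 10^{2}\right) = -200 - \left(177 + 2 \cdot 100\right) = -200 - \left(177 + 200\right) = -200 - 377 = -577$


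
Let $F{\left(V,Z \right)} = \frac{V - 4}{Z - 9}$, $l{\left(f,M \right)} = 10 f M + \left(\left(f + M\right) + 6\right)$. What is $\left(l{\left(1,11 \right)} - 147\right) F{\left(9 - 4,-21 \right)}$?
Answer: $\frac{19}{30} \approx 0.63333$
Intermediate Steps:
$l{\left(f,M \right)} = 6 + M + f + 10 M f$ ($l{\left(f,M \right)} = 10 M f + \left(\left(M + f\right) + 6\right) = 10 M f + \left(6 + M + f\right) = 6 + M + f + 10 M f$)
$F{\left(V,Z \right)} = \frac{-4 + V}{-9 + Z}$
$\left(l{\left(1,11 \right)} - 147\right) F{\left(9 - 4,-21 \right)} = \left(\left(6 + 11 + 1 + 10 \cdot 11 \cdot 1\right) - 147\right) \frac{-4 + \left(9 - 4\right)}{-9 - 21} = \left(\left(6 + 11 + 1 + 110\right) - 147\right) \frac{-4 + \left(9 - 4\right)}{-30} = \left(128 - 147\right) \left(- \frac{-4 + 5}{30}\right) = - 19 \left(\left(- \frac{1}{30}\right) 1\right) = \left(-19\right) \left(- \frac{1}{30}\right) = \frac{19}{30}$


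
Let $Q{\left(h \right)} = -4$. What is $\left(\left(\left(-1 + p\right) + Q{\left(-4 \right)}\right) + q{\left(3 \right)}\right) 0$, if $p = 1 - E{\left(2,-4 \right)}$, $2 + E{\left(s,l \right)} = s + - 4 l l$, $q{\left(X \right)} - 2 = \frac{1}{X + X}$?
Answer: $0$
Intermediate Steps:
$q{\left(X \right)} = 2 + \frac{1}{2 X}$ ($q{\left(X \right)} = 2 + \frac{1}{X + X} = 2 + \frac{1}{2 X}$)
$E{\left(s,l \right)} = -2 + s - 4 l^{2}$ ($E{\left(s,l \right)} = -2 + \left(s + - 4 l l\right) = -2 - \left(- s + 4 l^{2}\right) = -2 + s - 4 l^{2}$)
$p = 65$ ($p = 1 - \left(-2 + 2 - 4 \left(-4\right)^{2}\right) = 1 - \left(-2 + 2 - 64\right) = 1 - -64 = 1 + 64 = 65$)
$\left(\left(\left(-1 + p\right) + Q{\left(-4 \right)}\right) + q{\left(3 \right)}\right) 0 = \left(\left(\left(-1 + 65\right) - 4\right) + \left(2 + \frac{1}{2 \cdot 3}\right)\right) 0 = \left(\left(64 - 4\right) + \left(2 + \frac{1}{2} \cdot \frac{1}{3}\right)\right) 0 = \left(60 + \left(2 + \frac{1}{6}\right)\right) 0 = \left(60 + \frac{13}{6}\right) 0 = \frac{373}{6} \cdot 0 = 0$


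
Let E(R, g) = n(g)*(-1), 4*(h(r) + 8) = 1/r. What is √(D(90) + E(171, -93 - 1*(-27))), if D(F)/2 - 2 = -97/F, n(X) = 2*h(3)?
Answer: √15910/30 ≈ 4.2045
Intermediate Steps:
h(r) = -8 + 1/(4*r)
n(X) = -95/6 (n(X) = 2*(-8 + (¼)/3) = 2*(-8 + (¼)*(⅓)) = 2*(-8 + 1/12) = 2*(-95/12) = -95/6)
D(F) = 4 - 194/F (D(F) = 4 + 2*(-97/F) = 4 - 194/F)
E(R, g) = 95/6 (E(R, g) = -95/6*(-1) = 95/6)
√(D(90) + E(171, -93 - 1*(-27))) = √((4 - 194/90) + 95/6) = √((4 - 194*1/90) + 95/6) = √((4 - 97/45) + 95/6) = √(83/45 + 95/6) = √(1591/90) = √15910/30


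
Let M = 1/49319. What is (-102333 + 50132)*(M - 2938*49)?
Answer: 370630330041277/49319 ≈ 7.5150e+9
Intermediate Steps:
M = 1/49319 ≈ 2.0276e-5
(-102333 + 50132)*(M - 2938*49) = (-102333 + 50132)*(1/49319 - 2938*49) = -52201*(1/49319 - 143962) = -52201*(-7100061877/49319) = 370630330041277/49319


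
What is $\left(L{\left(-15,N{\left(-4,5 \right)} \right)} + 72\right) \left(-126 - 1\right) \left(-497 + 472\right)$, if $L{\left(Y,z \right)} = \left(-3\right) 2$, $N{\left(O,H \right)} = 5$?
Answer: $209550$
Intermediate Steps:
$L{\left(Y,z \right)} = -6$
$\left(L{\left(-15,N{\left(-4,5 \right)} \right)} + 72\right) \left(-126 - 1\right) \left(-497 + 472\right) = \left(-6 + 72\right) \left(-126 - 1\right) \left(-497 + 472\right) = 66 \left(-127\right) \left(-25\right) = \left(-8382\right) \left(-25\right) = 209550$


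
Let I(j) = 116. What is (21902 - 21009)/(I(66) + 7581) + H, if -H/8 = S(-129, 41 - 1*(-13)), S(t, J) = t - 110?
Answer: 14717557/7697 ≈ 1912.1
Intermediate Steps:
S(t, J) = -110 + t
H = 1912 (H = -8*(-110 - 129) = -8*(-239) = 1912)
(21902 - 21009)/(I(66) + 7581) + H = (21902 - 21009)/(116 + 7581) + 1912 = 893/7697 + 1912 = 14717557/7697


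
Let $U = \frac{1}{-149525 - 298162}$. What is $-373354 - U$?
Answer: $- \frac{167145732197}{447687} \approx -3.7335 \cdot 10^{5}$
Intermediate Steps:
$U = - \frac{1}{447687}$ ($U = \frac{1}{-447687} = - \frac{1}{447687} \approx -2.2337 \cdot 10^{-6}$)
$-373354 - U = -373354 - - \frac{1}{447687} = -373354 + \frac{1}{447687} = - \frac{167145732197}{447687}$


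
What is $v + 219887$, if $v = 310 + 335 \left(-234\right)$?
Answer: $141807$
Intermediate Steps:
$v = -78080$ ($v = 310 - 78390 = -78080$)
$v + 219887 = -78080 + 219887 = 141807$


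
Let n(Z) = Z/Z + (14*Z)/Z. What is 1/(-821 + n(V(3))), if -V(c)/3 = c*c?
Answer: -1/806 ≈ -0.0012407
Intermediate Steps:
V(c) = -3*c² (V(c) = -3*c*c = -3*c²)
n(Z) = 15 (n(Z) = 1 + 14 = 15)
1/(-821 + n(V(3))) = 1/(-821 + 15) = 1/(-806) = -1/806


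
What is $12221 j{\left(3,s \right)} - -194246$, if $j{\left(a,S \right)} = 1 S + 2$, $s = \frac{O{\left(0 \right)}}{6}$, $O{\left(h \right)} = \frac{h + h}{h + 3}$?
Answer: $218688$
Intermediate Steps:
$O{\left(h \right)} = \frac{2 h}{3 + h}$
$s = 0$ ($s = \frac{2 \cdot 0 \frac{1}{3 + 0}}{6} = 2 \cdot 0 \cdot \frac{1}{3} \cdot \frac{1}{6} = 0 \cdot \frac{1}{6} = 0$)
$j{\left(a,S \right)} = 2 + S$ ($j{\left(a,S \right)} = S + 2 = 2 + S$)
$12221 j{\left(3,s \right)} - -194246 = 12221 \left(2 + 0\right) - -194246 = 12221 \cdot 2 + 194246 = 24442 + 194246 = 218688$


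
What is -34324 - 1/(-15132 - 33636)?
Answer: -1673912831/48768 ≈ -34324.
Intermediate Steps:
-34324 - 1/(-15132 - 33636) = -34324 - 1/(-48768) = -34324 - 1*(-1/48768) = -34324 + 1/48768 = -1673912831/48768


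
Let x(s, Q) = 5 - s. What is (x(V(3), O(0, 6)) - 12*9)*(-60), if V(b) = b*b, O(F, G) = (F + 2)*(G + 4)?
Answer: 6720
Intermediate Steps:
O(F, G) = (2 + F)*(4 + G)
V(b) = b²
(x(V(3), O(0, 6)) - 12*9)*(-60) = ((5 - 1*3²) - 12*9)*(-60) = ((5 - 1*9) - 108)*(-60) = ((5 - 9) - 108)*(-60) = (-4 - 108)*(-60) = -112*(-60) = 6720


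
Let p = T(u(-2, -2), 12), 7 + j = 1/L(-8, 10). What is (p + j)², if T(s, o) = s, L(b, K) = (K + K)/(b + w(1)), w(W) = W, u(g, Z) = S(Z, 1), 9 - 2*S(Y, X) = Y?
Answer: 1369/400 ≈ 3.4225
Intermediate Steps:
S(Y, X) = 9/2 - Y/2
u(g, Z) = 9/2 - Z/2
L(b, K) = 2*K/(1 + b) (L(b, K) = (K + K)/(b + 1) = (2*K)/(1 + b) = 2*K/(1 + b))
j = -147/20 (j = -7 + 1/(2*10/(1 - 8)) = -7 + 1/(2*10/(-7)) = -7 + 1/(2*10*(-⅐)) = -7 + 1/(-20/7) = -7 - 7/20 = -147/20 ≈ -7.3500)
p = 11/2 (p = 9/2 - ½*(-2) = 9/2 + 1 = 11/2 ≈ 5.5000)
(p + j)² = (11/2 - 147/20)² = (-37/20)² = 1369/400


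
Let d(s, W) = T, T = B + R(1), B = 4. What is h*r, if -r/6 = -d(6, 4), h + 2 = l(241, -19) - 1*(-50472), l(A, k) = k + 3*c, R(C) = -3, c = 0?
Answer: 302706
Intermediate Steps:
T = 1 (T = 4 - 3 = 1)
d(s, W) = 1
l(A, k) = k (l(A, k) = k + 3*0 = k + 0 = k)
h = 50451 (h = -2 + (-19 - 1*(-50472)) = -2 + (-19 + 50472) = -2 + 50453 = 50451)
r = 6 (r = -(-6) = -6*(-1) = 6)
h*r = 50451*6 = 302706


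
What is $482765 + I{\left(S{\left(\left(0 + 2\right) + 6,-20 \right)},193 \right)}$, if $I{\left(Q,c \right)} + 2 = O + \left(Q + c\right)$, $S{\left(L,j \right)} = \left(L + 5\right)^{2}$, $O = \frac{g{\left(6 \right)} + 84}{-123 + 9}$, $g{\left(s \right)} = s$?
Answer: $\frac{9179360}{19} \approx 4.8312 \cdot 10^{5}$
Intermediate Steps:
$O = - \frac{15}{19}$ ($O = \frac{6 + 84}{-123 + 9} = \frac{90}{-114} = 90 \left(- \frac{1}{114}\right) = - \frac{15}{19} \approx -0.78947$)
$S{\left(L,j \right)} = \left(5 + L\right)^{2}$
$I{\left(Q,c \right)} = - \frac{53}{19} + Q + c$ ($I{\left(Q,c \right)} = -2 - \left(\frac{15}{19} - Q - c\right) = -2 + \left(- \frac{15}{19} + Q + c\right) = - \frac{53}{19} + Q + c$)
$482765 + I{\left(S{\left(\left(0 + 2\right) + 6,-20 \right)},193 \right)} = 482765 + \left(- \frac{53}{19} + \left(5 + \left(\left(0 + 2\right) + 6\right)\right)^{2} + 193\right) = 482765 + \left(- \frac{53}{19} + \left(5 + \left(2 + 6\right)\right)^{2} + 193\right) = 482765 + \left(- \frac{53}{19} + \left(5 + 8\right)^{2} + 193\right) = 482765 + \left(- \frac{53}{19} + 13^{2} + 193\right) = 482765 + \left(- \frac{53}{19} + 169 + 193\right) = 482765 + \frac{6825}{19} = \frac{9179360}{19}$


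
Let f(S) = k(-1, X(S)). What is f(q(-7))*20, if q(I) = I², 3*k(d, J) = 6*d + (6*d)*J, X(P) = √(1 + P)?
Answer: -40 - 200*√2 ≈ -322.84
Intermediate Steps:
k(d, J) = 2*d + 2*J*d (k(d, J) = (6*d + (6*d)*J)/3 = (6*d + 6*J*d)/3 = 2*d + 2*J*d)
f(S) = -2 - 2*√(1 + S) (f(S) = 2*(-1)*(1 + √(1 + S)) = -2 - 2*√(1 + S))
f(q(-7))*20 = (-2 - 2*√(1 + (-7)²))*20 = (-2 - 2*√(1 + 49))*20 = (-2 - 10*√2)*20 = -40 - 200*√2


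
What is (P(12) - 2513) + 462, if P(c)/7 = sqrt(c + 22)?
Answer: -2051 + 7*sqrt(34) ≈ -2010.2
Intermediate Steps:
P(c) = 7*sqrt(22 + c) (P(c) = 7*sqrt(c + 22) = 7*sqrt(22 + c))
(P(12) - 2513) + 462 = (7*sqrt(22 + 12) - 2513) + 462 = (7*sqrt(34) - 2513) + 462 = (-2513 + 7*sqrt(34)) + 462 = -2051 + 7*sqrt(34)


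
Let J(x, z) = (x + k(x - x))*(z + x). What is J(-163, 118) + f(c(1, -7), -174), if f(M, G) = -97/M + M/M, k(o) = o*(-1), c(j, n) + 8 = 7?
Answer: 7433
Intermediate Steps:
c(j, n) = -1 (c(j, n) = -8 + 7 = -1)
k(o) = -o
J(x, z) = x*(x + z) (J(x, z) = (x - (x - x))*(z + x) = (x - 1*0)*(x + z) = (x + 0)*(x + z) = x*(x + z))
f(M, G) = 1 - 97/M (f(M, G) = -97/M + 1 = 1 - 97/M)
J(-163, 118) + f(c(1, -7), -174) = -163*(-163 + 118) + (-97 - 1)/(-1) = -163*(-45) - 1*(-98) = 7335 + 98 = 7433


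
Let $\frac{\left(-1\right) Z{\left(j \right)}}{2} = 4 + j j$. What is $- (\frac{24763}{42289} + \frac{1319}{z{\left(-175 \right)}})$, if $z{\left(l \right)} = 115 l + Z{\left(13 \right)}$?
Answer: $- \frac{451144182}{865698119} \approx -0.52113$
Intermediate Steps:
$Z{\left(j \right)} = -8 - 2 j^{2}$ ($Z{\left(j \right)} = - 2 \left(4 + j j\right) = - 2 \left(4 + j^{2}\right) = -8 - 2 j^{2}$)
$z{\left(l \right)} = -346 + 115 l$ ($z{\left(l \right)} = 115 l - \left(8 + 2 \cdot 13^{2}\right) = 115 l - 346 = -346 + 115 l$)
$- (\frac{24763}{42289} + \frac{1319}{z{\left(-175 \right)}}) = - (\frac{24763}{42289} + \frac{1319}{-346 + 115 \left(-175\right)}) = - (24763 \cdot \frac{1}{42289} + \frac{1319}{-346 - 20125}) = - (\frac{24763}{42289} + \frac{1319}{-20471}) = - (\frac{24763}{42289} + 1319 \left(- \frac{1}{20471}\right)) = - (\frac{24763}{42289} - \frac{1319}{20471}) = \left(-1\right) \frac{451144182}{865698119} = - \frac{451144182}{865698119}$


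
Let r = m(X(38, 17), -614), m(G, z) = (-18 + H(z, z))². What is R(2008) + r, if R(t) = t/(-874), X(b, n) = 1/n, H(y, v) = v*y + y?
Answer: 61900989035748/437 ≈ 1.4165e+11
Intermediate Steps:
H(y, v) = y + v*y
m(G, z) = (-18 + z*(1 + z))²
R(t) = -t/874 (R(t) = t*(-1/874) = -t/874)
r = 141649860496 (r = (-18 - 614*(1 - 614))² = (-18 - 614*(-613))² = (-18 + 376382)² = 376364² = 141649860496)
R(2008) + r = -1/874*2008 + 141649860496 = -1004/437 + 141649860496 = 61900989035748/437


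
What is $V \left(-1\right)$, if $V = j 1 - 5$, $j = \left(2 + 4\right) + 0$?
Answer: $-1$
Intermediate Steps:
$j = 6$ ($j = 6 + 0 = 6$)
$V = 1$ ($V = 6 \cdot 1 - 5 = 6 - 5 = 1$)
$V \left(-1\right) = 1 \left(-1\right) = -1$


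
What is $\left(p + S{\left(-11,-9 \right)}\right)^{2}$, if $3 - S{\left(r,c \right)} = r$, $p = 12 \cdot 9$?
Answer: $14884$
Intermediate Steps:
$p = 108$
$S{\left(r,c \right)} = 3 - r$
$\left(p + S{\left(-11,-9 \right)}\right)^{2} = \left(108 + \left(3 - -11\right)\right)^{2} = \left(108 + \left(3 + 11\right)\right)^{2} = \left(108 + 14\right)^{2} = 122^{2} = 14884$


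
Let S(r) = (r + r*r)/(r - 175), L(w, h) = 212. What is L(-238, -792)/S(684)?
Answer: 26977/117135 ≈ 0.23031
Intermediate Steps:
S(r) = (r + r**2)/(-175 + r)
L(-238, -792)/S(684) = 212/((684*(1 + 684)/(-175 + 684))) = 212/((684*685/509)) = 212/((684*(1/509)*685)) = 212/(468540/509) = 212*(509/468540) = 26977/117135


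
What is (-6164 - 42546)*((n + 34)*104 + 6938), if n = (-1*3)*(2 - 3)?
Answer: -525386060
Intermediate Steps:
n = 3 (n = -3*(-1) = 3)
(-6164 - 42546)*((n + 34)*104 + 6938) = (-6164 - 42546)*((3 + 34)*104 + 6938) = -48710*(37*104 + 6938) = -48710*(3848 + 6938) = -48710*10786 = -525386060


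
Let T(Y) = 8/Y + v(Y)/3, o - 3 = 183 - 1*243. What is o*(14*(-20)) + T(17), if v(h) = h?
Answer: 814273/51 ≈ 15966.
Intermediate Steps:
o = -57 (o = 3 + (183 - 1*243) = 3 + (183 - 243) = 3 - 60 = -57)
T(Y) = 8/Y + Y/3
o*(14*(-20)) + T(17) = -798*(-20) + (8/17 + (⅓)*17) = -57*(-280) + (8*(1/17) + 17/3) = 15960 + (8/17 + 17/3) = 15960 + 313/51 = 814273/51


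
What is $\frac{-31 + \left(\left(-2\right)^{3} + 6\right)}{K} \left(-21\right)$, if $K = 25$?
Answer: $\frac{693}{25} \approx 27.72$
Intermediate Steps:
$\frac{-31 + \left(\left(-2\right)^{3} + 6\right)}{K} \left(-21\right) = \frac{-31 + \left(\left(-2\right)^{3} + 6\right)}{25} \left(-21\right) = \left(-31 + \left(-8 + 6\right)\right) \frac{1}{25} \left(-21\right) = \left(-31 - 2\right) \frac{1}{25} \left(-21\right) = \left(-33\right) \frac{1}{25} \left(-21\right) = \left(- \frac{33}{25}\right) \left(-21\right) = \frac{693}{25}$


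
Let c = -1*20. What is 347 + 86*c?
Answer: -1373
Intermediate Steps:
c = -20
347 + 86*c = 347 + 86*(-20) = 347 - 1720 = -1373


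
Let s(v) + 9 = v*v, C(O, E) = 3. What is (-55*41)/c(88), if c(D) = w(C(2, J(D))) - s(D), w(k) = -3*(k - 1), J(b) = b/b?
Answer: 2255/7741 ≈ 0.29131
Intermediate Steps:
J(b) = 1
w(k) = 3 - 3*k (w(k) = -3*(-1 + k) = 3 - 3*k)
s(v) = -9 + v² (s(v) = -9 + v*v = -9 + v²)
c(D) = 3 - D² (c(D) = (3 - 3*3) - (-9 + D²) = (3 - 9) + (9 - D²) = -6 + (9 - D²) = 3 - D²)
(-55*41)/c(88) = (-55*41)/(3 - 1*88²) = -2255/(3 - 1*7744) = -2255/(3 - 7744) = -2255/(-7741) = -2255*(-1/7741) = 2255/7741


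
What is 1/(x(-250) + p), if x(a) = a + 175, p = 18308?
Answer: 1/18233 ≈ 5.4846e-5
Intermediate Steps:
x(a) = 175 + a
1/(x(-250) + p) = 1/((175 - 250) + 18308) = 1/(-75 + 18308) = 1/18233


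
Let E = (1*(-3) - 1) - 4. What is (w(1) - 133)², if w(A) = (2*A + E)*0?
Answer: 17689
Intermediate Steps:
E = -8 (E = (-3 - 1) - 4 = -4 - 4 = -8)
w(A) = 0 (w(A) = (2*A - 8)*0 = (-8 + 2*A)*0 = 0)
(w(1) - 133)² = (0 - 133)² = (-133)² = 17689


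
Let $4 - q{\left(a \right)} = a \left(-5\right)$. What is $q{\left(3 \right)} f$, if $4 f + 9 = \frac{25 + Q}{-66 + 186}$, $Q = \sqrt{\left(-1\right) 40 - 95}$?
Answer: $- \frac{4009}{96} + \frac{19 i \sqrt{15}}{160} \approx -41.76 + 0.45992 i$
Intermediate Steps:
$q{\left(a \right)} = 4 + 5 a$ ($q{\left(a \right)} = 4 - a \left(-5\right) = 4 - - 5 a = 4 + 5 a$)
$Q = 3 i \sqrt{15}$ ($Q = \sqrt{-40 - 95} = \sqrt{-135} = 3 i \sqrt{15} \approx 11.619 i$)
$f = - \frac{211}{96} + \frac{i \sqrt{15}}{160}$ ($f = - \frac{9}{4} + \frac{\left(25 + 3 i \sqrt{15}\right) \frac{1}{-66 + 186}}{4} = - \frac{9}{4} + \frac{\left(25 + 3 i \sqrt{15}\right) \frac{1}{120}}{4} = - \frac{9}{4} + \frac{\frac{5}{24} + \frac{i \sqrt{15}}{40}}{4} = - \frac{9}{4} + \left(\frac{5}{96} + \frac{i \sqrt{15}}{160}\right) = - \frac{211}{96} + \frac{i \sqrt{15}}{160} \approx -2.1979 + 0.024206 i$)
$q{\left(3 \right)} f = \left(4 + 5 \cdot 3\right) \left(- \frac{211}{96} + \frac{i \sqrt{15}}{160}\right) = \left(4 + 15\right) \left(- \frac{211}{96} + \frac{i \sqrt{15}}{160}\right) = 19 \left(- \frac{211}{96} + \frac{i \sqrt{15}}{160}\right) = - \frac{4009}{96} + \frac{19 i \sqrt{15}}{160}$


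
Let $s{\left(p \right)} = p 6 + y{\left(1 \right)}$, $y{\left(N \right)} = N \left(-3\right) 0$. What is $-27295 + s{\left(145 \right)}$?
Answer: $-26425$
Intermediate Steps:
$y{\left(N \right)} = 0$ ($y{\left(N \right)} = - 3 N 0 = 0$)
$s{\left(p \right)} = 6 p$ ($s{\left(p \right)} = p 6 + 0 = 6 p + 0 = 6 p$)
$-27295 + s{\left(145 \right)} = -27295 + 6 \cdot 145 = -27295 + 870 = -26425$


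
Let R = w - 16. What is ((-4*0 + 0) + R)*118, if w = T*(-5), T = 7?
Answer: -6018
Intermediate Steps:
w = -35 (w = 7*(-5) = -35)
R = -51 (R = -35 - 16 = -51)
((-4*0 + 0) + R)*118 = ((-4*0 + 0) - 51)*118 = ((0 + 0) - 51)*118 = (0 - 51)*118 = -51*118 = -6018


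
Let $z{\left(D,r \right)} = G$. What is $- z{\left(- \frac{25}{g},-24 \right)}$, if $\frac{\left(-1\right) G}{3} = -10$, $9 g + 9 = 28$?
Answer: $-30$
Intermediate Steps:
$g = \frac{19}{9}$ ($g = -1 + \frac{1}{9} \cdot 28 = -1 + \frac{28}{9} = \frac{19}{9} \approx 2.1111$)
$G = 30$ ($G = \left(-3\right) \left(-10\right) = 30$)
$z{\left(D,r \right)} = 30$
$- z{\left(- \frac{25}{g},-24 \right)} = \left(-1\right) 30 = -30$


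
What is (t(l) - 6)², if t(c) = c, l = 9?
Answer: 9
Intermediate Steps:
(t(l) - 6)² = (9 - 6)² = 3² = 9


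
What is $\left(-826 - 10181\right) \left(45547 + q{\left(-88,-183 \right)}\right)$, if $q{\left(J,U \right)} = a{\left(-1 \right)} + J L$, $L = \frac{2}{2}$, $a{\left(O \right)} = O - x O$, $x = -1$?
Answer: $-500345199$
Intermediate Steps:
$a{\left(O \right)} = 2 O$ ($a{\left(O \right)} = O - - O = O + O = 2 O$)
$L = 1$ ($L = 2 \cdot \frac{1}{2} = 1$)
$q{\left(J,U \right)} = -2 + J$ ($q{\left(J,U \right)} = 2 \left(-1\right) + J 1 = -2 + J$)
$\left(-826 - 10181\right) \left(45547 + q{\left(-88,-183 \right)}\right) = \left(-826 - 10181\right) \left(45547 - 90\right) = - 11007 \left(45547 - 90\right) = \left(-11007\right) 45457 = -500345199$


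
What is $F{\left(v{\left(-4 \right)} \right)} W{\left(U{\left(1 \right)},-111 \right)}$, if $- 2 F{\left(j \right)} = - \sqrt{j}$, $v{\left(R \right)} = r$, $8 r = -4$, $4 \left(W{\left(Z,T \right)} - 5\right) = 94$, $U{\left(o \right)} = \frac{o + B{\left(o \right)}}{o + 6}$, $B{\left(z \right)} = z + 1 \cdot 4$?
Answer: $\frac{57 i \sqrt{2}}{8} \approx 10.076 i$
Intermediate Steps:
$B{\left(z \right)} = 4 + z$ ($B{\left(z \right)} = z + 4 = 4 + z$)
$U{\left(o \right)} = \frac{4 + 2 o}{6 + o}$ ($U{\left(o \right)} = \frac{o + \left(4 + o\right)}{o + 6} = \frac{4 + 2 o}{6 + o}$)
$W{\left(Z,T \right)} = \frac{57}{2}$ ($W{\left(Z,T \right)} = 5 + \frac{1}{4} \cdot 94 = 5 + \frac{47}{2} = \frac{57}{2}$)
$r = - \frac{1}{2}$ ($r = \frac{1}{8} \left(-4\right) = - \frac{1}{2} \approx -0.5$)
$v{\left(R \right)} = - \frac{1}{2}$
$F{\left(j \right)} = \frac{\sqrt{j}}{2}$ ($F{\left(j \right)} = - \frac{\left(-1\right) \sqrt{j}}{2} = \frac{\sqrt{j}}{2}$)
$F{\left(v{\left(-4 \right)} \right)} W{\left(U{\left(1 \right)},-111 \right)} = \frac{\sqrt{- \frac{1}{2}}}{2} \cdot \frac{57}{2} = \frac{\frac{1}{2} i \sqrt{2}}{2} \cdot \frac{57}{2} = \frac{i \sqrt{2}}{4} \cdot \frac{57}{2} = \frac{57 i \sqrt{2}}{8}$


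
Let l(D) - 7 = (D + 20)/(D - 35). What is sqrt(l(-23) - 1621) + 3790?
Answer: 3790 + 3*I*sqrt(603258)/58 ≈ 3790.0 + 40.174*I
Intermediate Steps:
l(D) = 7 + (20 + D)/(-35 + D) (l(D) = 7 + (D + 20)/(D - 35) = 7 + (20 + D)/(-35 + D))
sqrt(l(-23) - 1621) + 3790 = sqrt((-225 + 8*(-23))/(-35 - 23) - 1621) + 3790 = sqrt((-225 - 184)/(-58) - 1621) + 3790 = sqrt(-1/58*(-409) - 1621) + 3790 = sqrt(409/58 - 1621) + 3790 = sqrt(-93609/58) + 3790 = 3*I*sqrt(603258)/58 + 3790 = 3790 + 3*I*sqrt(603258)/58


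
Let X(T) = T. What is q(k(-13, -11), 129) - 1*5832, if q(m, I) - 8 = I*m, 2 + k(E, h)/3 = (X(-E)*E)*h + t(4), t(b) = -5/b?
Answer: 2849405/4 ≈ 7.1235e+5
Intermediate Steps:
k(E, h) = -39/4 - 3*h*E² (k(E, h) = -6 + 3*(((-E)*E)*h - 5/4) = -6 + 3*((-E²)*h - 5*¼) = -6 + 3*(-h*E² - 5/4) = -6 + 3*(-5/4 - h*E²) = -6 + (-15/4 - 3*h*E²) = -39/4 - 3*h*E²)
q(m, I) = 8 + I*m
q(k(-13, -11), 129) - 1*5832 = (8 + 129*(-39/4 - 3*(-11)*(-13)²)) - 1*5832 = (8 + 129*(-39/4 - 3*(-11)*169)) - 5832 = (8 + 129*(-39/4 + 5577)) - 5832 = (8 + 129*(22269/4)) - 5832 = (8 + 2872701/4) - 5832 = 2872733/4 - 5832 = 2849405/4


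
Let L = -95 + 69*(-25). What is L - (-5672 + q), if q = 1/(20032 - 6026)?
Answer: 53951111/14006 ≈ 3852.0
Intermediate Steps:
L = -1820 (L = -95 - 1725 = -1820)
q = 1/14006 ≈ 7.1398e-5
L - (-5672 + q) = -1820 - (-5672 + 1/14006) = -1820 - 1*(-79442031/14006) = -1820 + 79442031/14006 = 53951111/14006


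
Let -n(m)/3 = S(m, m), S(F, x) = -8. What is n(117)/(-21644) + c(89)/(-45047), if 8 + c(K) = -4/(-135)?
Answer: -30665834/32906157795 ≈ -0.00093192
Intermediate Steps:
n(m) = 24 (n(m) = -3*(-8) = 24)
c(K) = -1076/135 (c(K) = -8 - 4/(-135) = -8 - 4*(-1/135) = -8 + 4/135 = -1076/135)
n(117)/(-21644) + c(89)/(-45047) = 24/(-21644) - 1076/135/(-45047) = 24*(-1/21644) - 1076/135*(-1/45047) = -6/5411 + 1076/6081345 = -30665834/32906157795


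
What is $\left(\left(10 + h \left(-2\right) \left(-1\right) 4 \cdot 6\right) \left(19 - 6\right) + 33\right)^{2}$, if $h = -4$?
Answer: $5442889$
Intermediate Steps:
$\left(\left(10 + h \left(-2\right) \left(-1\right) 4 \cdot 6\right) \left(19 - 6\right) + 33\right)^{2} = \left(\left(10 + \left(-4\right) \left(-2\right) \left(-1\right) 4 \cdot 6\right) \left(19 - 6\right) + 33\right)^{2} = \left(\left(10 + 8 \left(-1\right) 4 \cdot 6\right) 13 + 33\right)^{2} = \left(\left(10 + \left(-8\right) 4 \cdot 6\right) 13 + 33\right)^{2} = \left(\left(10 - 192\right) 13 + 33\right)^{2} = \left(\left(-182\right) 13 + 33\right)^{2} = \left(-2366 + 33\right)^{2} = \left(-2333\right)^{2} = 5442889$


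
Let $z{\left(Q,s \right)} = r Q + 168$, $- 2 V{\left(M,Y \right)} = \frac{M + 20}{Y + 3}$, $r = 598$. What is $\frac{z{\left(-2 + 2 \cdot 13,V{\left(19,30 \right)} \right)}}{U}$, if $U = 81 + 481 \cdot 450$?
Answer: $\frac{4840}{72177} \approx 0.067057$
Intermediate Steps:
$V{\left(M,Y \right)} = - \frac{20 + M}{2 \left(3 + Y\right)}$ ($V{\left(M,Y \right)} = - \frac{\left(M + 20\right) \frac{1}{Y + 3}}{2} = - \frac{\left(20 + M\right) \frac{1}{3 + Y}}{2} = - \frac{\frac{1}{3 + Y} \left(20 + M\right)}{2} = - \frac{20 + M}{2 \left(3 + Y\right)}$)
$z{\left(Q,s \right)} = 168 + 598 Q$ ($z{\left(Q,s \right)} = 598 Q + 168 = 168 + 598 Q$)
$U = 216531$ ($U = 81 + 216450 = 216531$)
$\frac{z{\left(-2 + 2 \cdot 13,V{\left(19,30 \right)} \right)}}{U} = \frac{168 + 598 \left(-2 + 2 \cdot 13\right)}{216531} = \left(168 + 598 \left(-2 + 26\right)\right) \frac{1}{216531} = \left(168 + 598 \cdot 24\right) \frac{1}{216531} = \left(168 + 14352\right) \frac{1}{216531} = 14520 \cdot \frac{1}{216531} = \frac{4840}{72177}$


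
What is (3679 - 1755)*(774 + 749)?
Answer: 2930252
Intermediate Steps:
(3679 - 1755)*(774 + 749) = 1924*1523 = 2930252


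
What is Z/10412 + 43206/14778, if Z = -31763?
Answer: -3255457/25644756 ≈ -0.12694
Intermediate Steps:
Z/10412 + 43206/14778 = -31763/10412 + 43206/14778 = -31763*1/10412 + 43206*(1/14778) = -31763/10412 + 7201/2463 = -3255457/25644756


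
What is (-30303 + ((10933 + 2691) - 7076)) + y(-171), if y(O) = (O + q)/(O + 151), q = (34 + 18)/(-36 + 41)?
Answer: -2374697/100 ≈ -23747.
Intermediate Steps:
q = 52/5 ≈ 10.400
y(O) = (52/5 + O)/(151 + O) (y(O) = (O + 52/5)/(O + 151) = (52/5 + O)/(151 + O))
(-30303 + ((10933 + 2691) - 7076)) + y(-171) = (-30303 + ((10933 + 2691) - 7076)) + (52/5 - 171)/(151 - 171) = (-30303 + (13624 - 7076)) - 803/5/(-20) = (-30303 + 6548) - 1/20*(-803/5) = -23755 + 803/100 = -2374697/100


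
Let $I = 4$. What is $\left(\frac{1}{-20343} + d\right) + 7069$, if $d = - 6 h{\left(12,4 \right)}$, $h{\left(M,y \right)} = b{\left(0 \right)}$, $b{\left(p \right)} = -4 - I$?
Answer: $\frac{144781130}{20343} \approx 7117.0$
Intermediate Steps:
$b{\left(p \right)} = -8$ ($b{\left(p \right)} = -4 - 4 = -8$)
$h{\left(M,y \right)} = -8$
$d = 48$ ($d = \left(-6\right) \left(-8\right) = 48$)
$\left(\frac{1}{-20343} + d\right) + 7069 = \left(\frac{1}{-20343} + 48\right) + 7069 = \left(- \frac{1}{20343} + 48\right) + 7069 = \frac{976463}{20343} + 7069 = \frac{144781130}{20343}$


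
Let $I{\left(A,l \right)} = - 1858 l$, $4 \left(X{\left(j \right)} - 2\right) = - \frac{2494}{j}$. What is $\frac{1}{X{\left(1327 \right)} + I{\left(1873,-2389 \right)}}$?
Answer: $\frac{2654}{11780478409} \approx 2.2529 \cdot 10^{-7}$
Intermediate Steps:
$X{\left(j \right)} = 2 - \frac{1247}{2 j}$ ($X{\left(j \right)} = 2 + \frac{\left(-2494\right) \frac{1}{j}}{4} = 2 - \frac{1247}{2 j}$)
$\frac{1}{X{\left(1327 \right)} + I{\left(1873,-2389 \right)}} = \frac{1}{\left(2 - \frac{1247}{2 \cdot 1327}\right) - -4438762} = \frac{1}{\left(2 - \frac{1247}{2654}\right) + 4438762} = \frac{1}{\frac{4061}{2654} + 4438762} = \frac{1}{\frac{11780478409}{2654}} = \frac{2654}{11780478409}$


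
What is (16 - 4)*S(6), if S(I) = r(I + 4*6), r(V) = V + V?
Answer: 720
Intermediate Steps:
r(V) = 2*V
S(I) = 48 + 2*I (S(I) = 2*(I + 4*6) = 2*(I + 24) = 2*(24 + I) = 48 + 2*I)
(16 - 4)*S(6) = (16 - 4)*(48 + 2*6) = 12*(48 + 12) = 12*60 = 720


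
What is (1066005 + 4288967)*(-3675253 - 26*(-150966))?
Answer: 1338009368836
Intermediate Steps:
(1066005 + 4288967)*(-3675253 - 26*(-150966)) = 5354972*(-3675253 + 3925116) = 5354972*249863 = 1338009368836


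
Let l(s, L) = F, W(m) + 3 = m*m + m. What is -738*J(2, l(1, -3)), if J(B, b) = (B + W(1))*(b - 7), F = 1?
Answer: 4428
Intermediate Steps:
W(m) = -3 + m + m² (W(m) = -3 + (m*m + m) = -3 + (m² + m) = -3 + (m + m²) = -3 + m + m²)
l(s, L) = 1
J(B, b) = (-1 + B)*(-7 + b) (J(B, b) = (B + (-3 + 1 + 1²))*(b - 7) = (B + (-3 + 1 + 1))*(-7 + b) = (B - 1)*(-7 + b) = (-1 + B)*(-7 + b))
-738*J(2, l(1, -3)) = -738*(7 - 1*1 - 7*2 + 2*1) = -738*(7 - 1 - 14 + 2) = -738*(-6) = 4428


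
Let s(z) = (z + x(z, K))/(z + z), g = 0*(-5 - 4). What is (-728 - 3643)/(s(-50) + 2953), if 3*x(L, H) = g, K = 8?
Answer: -2914/1969 ≈ -1.4799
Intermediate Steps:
g = 0 (g = 0*(-9) = 0)
x(L, H) = 0 (x(L, H) = (⅓)*0 = 0)
s(z) = ½ (s(z) = (z + 0)/(z + z) = z/((2*z)) = z*(1/(2*z)) = ½)
(-728 - 3643)/(s(-50) + 2953) = (-728 - 3643)/(½ + 2953) = -4371/5907/2 = -4371*2/5907 = -2914/1969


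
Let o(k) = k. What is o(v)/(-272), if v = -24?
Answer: 3/34 ≈ 0.088235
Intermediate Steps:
o(v)/(-272) = -24/(-272) = -24*(-1/272) = 3/34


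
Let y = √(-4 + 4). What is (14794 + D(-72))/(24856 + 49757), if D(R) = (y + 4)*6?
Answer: 14818/74613 ≈ 0.19860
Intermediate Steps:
y = 0 (y = √0 = 0)
D(R) = 24 (D(R) = (0 + 4)*6 = 4*6 = 24)
(14794 + D(-72))/(24856 + 49757) = (14794 + 24)/(24856 + 49757) = 14818/74613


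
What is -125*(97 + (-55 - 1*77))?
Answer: 4375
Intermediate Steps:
-125*(97 + (-55 - 1*77)) = -125*(97 + (-55 - 77)) = -125*(97 - 132) = -125*(-35) = 4375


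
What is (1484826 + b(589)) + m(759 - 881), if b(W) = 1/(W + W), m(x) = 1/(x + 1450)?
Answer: 1161419019845/782192 ≈ 1.4848e+6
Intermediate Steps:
m(x) = 1/(1450 + x)
b(W) = 1/(2*W)
(1484826 + b(589)) + m(759 - 881) = (1484826 + (1/2)/589) + 1/(1450 + (759 - 881)) = (1484826 + (1/2)*(1/589)) + 1/(1450 - 122) = (1484826 + 1/1178) + 1/1328 = 1749125029/1178 + 1/1328 = 1161419019845/782192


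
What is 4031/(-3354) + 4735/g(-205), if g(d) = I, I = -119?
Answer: -16360879/399126 ≈ -40.992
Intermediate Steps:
g(d) = -119
4031/(-3354) + 4735/g(-205) = 4031/(-3354) + 4735/(-119) = 4031*(-1/3354) + 4735*(-1/119) = -4031/3354 - 4735/119 = -16360879/399126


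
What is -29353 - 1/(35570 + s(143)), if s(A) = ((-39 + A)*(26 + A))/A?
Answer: -11524633577/392622 ≈ -29353.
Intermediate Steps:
s(A) = (-39 + A)*(26 + A)/A
-29353 - 1/(35570 + s(143)) = -29353 - 1/(35570 + (-13 + 143 - 1014/143)) = -29353 - 1/(35570 + (-13 + 143 - 1014*1/143)) = -29353 - 1/(35570 + (-13 + 143 - 78/11)) = -29353 - 1/(35570 + 1352/11) = -29353 - 1/392622/11 = -29353 - 1*11/392622 = -29353 - 11/392622 = -11524633577/392622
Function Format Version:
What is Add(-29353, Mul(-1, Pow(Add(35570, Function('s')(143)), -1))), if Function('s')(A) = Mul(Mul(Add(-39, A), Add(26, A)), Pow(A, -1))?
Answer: Rational(-11524633577, 392622) ≈ -29353.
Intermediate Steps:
Function('s')(A) = Mul(Pow(A, -1), Add(-39, A), Add(26, A))
Add(-29353, Mul(-1, Pow(Add(35570, Function('s')(143)), -1))) = Add(-29353, Mul(-1, Pow(Add(35570, Add(-13, 143, Mul(-1014, Pow(143, -1)))), -1))) = Add(-29353, Mul(-1, Pow(Add(35570, Add(-13, 143, Mul(-1014, Rational(1, 143)))), -1))) = Add(-29353, Mul(-1, Pow(Add(35570, Add(-13, 143, Rational(-78, 11))), -1))) = Add(-29353, Mul(-1, Pow(Add(35570, Rational(1352, 11)), -1))) = Add(-29353, Mul(-1, Pow(Rational(392622, 11), -1))) = Add(-29353, Mul(-1, Rational(11, 392622))) = Add(-29353, Rational(-11, 392622)) = Rational(-11524633577, 392622)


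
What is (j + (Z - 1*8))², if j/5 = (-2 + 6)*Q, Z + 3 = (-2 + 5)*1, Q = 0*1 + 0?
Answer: 64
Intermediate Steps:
Q = 0 (Q = 0 + 0 = 0)
Z = 0 (Z = -3 + (-2 + 5)*1 = -3 + 3*1 = -3 + 3 = 0)
j = 0 (j = 5*((-2 + 6)*0) = 5*(4*0) = 5*0 = 0)
(j + (Z - 1*8))² = (0 + (0 - 1*8))² = (0 + (0 - 8))² = (0 - 8)² = (-8)² = 64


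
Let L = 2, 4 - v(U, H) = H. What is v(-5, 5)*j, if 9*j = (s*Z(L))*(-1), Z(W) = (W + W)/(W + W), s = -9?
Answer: -1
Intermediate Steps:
v(U, H) = 4 - H
Z(W) = 1 (Z(W) = (2*W)/((2*W)) = (2*W)*(1/(2*W)) = 1)
j = 1 (j = (-9*1*(-1))/9 = (-9*(-1))/9 = (⅑)*9 = 1)
v(-5, 5)*j = (4 - 1*5)*1 = (4 - 5)*1 = -1*1 = -1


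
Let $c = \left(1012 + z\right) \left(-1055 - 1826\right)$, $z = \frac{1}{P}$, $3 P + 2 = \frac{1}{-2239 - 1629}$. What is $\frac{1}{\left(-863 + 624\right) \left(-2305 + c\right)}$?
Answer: $\frac{2579}{1795860596925} \approx 1.4361 \cdot 10^{-9}$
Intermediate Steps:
$P = - \frac{2579}{3868}$ ($P = - \frac{2}{3} + \frac{1}{3 \left(-2239 - 1629\right)} = - \frac{2}{3} + \frac{1}{3 \left(-3868\right)} = - \frac{2}{3} + \frac{1}{3} \left(- \frac{1}{3868}\right) = - \frac{2}{3} - \frac{1}{11604} = - \frac{2579}{3868} \approx -0.66675$)
$z = - \frac{3868}{2579}$ ($z = \frac{1}{- \frac{2579}{3868}} = - \frac{3868}{2579} \approx -1.4998$)
$c = - \frac{7508116480}{2579}$ ($c = \left(1012 - \frac{3868}{2579}\right) \left(-1055 - 1826\right) = \frac{2606080}{2579} \left(-2881\right) = - \frac{7508116480}{2579} \approx -2.9113 \cdot 10^{6}$)
$\frac{1}{\left(-863 + 624\right) \left(-2305 + c\right)} = \frac{1}{\left(-863 + 624\right) \left(-2305 - \frac{7508116480}{2579}\right)} = \frac{1}{\left(-239\right) \left(- \frac{7514061075}{2579}\right)} = \frac{1}{\frac{1795860596925}{2579}} = \frac{2579}{1795860596925}$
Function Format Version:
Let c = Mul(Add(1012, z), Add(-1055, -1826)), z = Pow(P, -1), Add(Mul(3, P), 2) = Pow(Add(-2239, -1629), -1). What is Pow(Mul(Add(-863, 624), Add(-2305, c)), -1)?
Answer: Rational(2579, 1795860596925) ≈ 1.4361e-9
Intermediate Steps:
P = Rational(-2579, 3868) (P = Add(Rational(-2, 3), Mul(Rational(1, 3), Pow(Add(-2239, -1629), -1))) = Add(Rational(-2, 3), Mul(Rational(1, 3), Pow(-3868, -1))) = Add(Rational(-2, 3), Mul(Rational(1, 3), Rational(-1, 3868))) = Add(Rational(-2, 3), Rational(-1, 11604)) = Rational(-2579, 3868) ≈ -0.66675)
z = Rational(-3868, 2579) (z = Pow(Rational(-2579, 3868), -1) = Rational(-3868, 2579) ≈ -1.4998)
c = Rational(-7508116480, 2579) (c = Mul(Add(1012, Rational(-3868, 2579)), Add(-1055, -1826)) = Mul(Rational(2606080, 2579), -2881) = Rational(-7508116480, 2579) ≈ -2.9113e+6)
Pow(Mul(Add(-863, 624), Add(-2305, c)), -1) = Pow(Mul(Add(-863, 624), Add(-2305, Rational(-7508116480, 2579))), -1) = Pow(Mul(-239, Rational(-7514061075, 2579)), -1) = Pow(Rational(1795860596925, 2579), -1) = Rational(2579, 1795860596925)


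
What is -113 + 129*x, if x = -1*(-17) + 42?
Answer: 7498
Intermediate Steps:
x = 59 (x = 17 + 42 = 59)
-113 + 129*x = -113 + 129*59 = -113 + 7611 = 7498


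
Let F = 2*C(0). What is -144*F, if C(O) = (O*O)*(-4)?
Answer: 0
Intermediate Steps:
C(O) = -4*O**2 (C(O) = O**2*(-4) = -4*O**2)
F = 0 (F = 2*(-4*0**2) = 2*(-4*0) = 2*0 = 0)
-144*F = -144*0 = 0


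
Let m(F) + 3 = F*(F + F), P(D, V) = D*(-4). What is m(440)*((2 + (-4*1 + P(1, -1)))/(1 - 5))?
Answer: 1161591/2 ≈ 5.8080e+5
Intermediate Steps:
P(D, V) = -4*D
m(F) = -3 + 2*F**2 (m(F) = -3 + F*(F + F) = -3 + F*(2*F) = -3 + 2*F**2)
m(440)*((2 + (-4*1 + P(1, -1)))/(1 - 5)) = (-3 + 2*440**2)*((2 + (-4*1 - 4*1))/(1 - 5)) = (-3 + 2*193600)*((2 + (-4 - 4))/(-4)) = (-3 + 387200)*((2 - 8)*(-1/4)) = 387197*(-6*(-1/4)) = 387197*(3/2) = 1161591/2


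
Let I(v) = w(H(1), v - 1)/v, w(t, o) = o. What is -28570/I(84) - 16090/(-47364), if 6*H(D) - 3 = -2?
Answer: -56833290425/1965606 ≈ -28914.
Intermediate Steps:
H(D) = 1/6 (H(D) = 1/2 + (1/6)*(-2) = 1/2 - 1/3 = 1/6)
I(v) = (-1 + v)/v (I(v) = (v - 1)/v = (-1 + v)/v)
-28570/I(84) - 16090/(-47364) = -28570*84/(-1 + 84) - 16090/(-47364) = -28570/((1/84)*83) - 16090*(-1/47364) = -28570/83/84 + 8045/23682 = -28570*84/83 + 8045/23682 = -2399880/83 + 8045/23682 = -56833290425/1965606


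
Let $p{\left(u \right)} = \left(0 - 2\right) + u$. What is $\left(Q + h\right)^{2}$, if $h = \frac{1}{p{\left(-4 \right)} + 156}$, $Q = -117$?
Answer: $\frac{307967401}{22500} \approx 13687.0$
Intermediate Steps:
$p{\left(u \right)} = -2 + u$
$h = \frac{1}{150}$ ($h = \frac{1}{\left(-2 - 4\right) + 156} = \frac{1}{-6 + 156} = \frac{1}{150} \approx 0.0066667$)
$\left(Q + h\right)^{2} = \left(-117 + \frac{1}{150}\right)^{2} = \left(- \frac{17549}{150}\right)^{2} = \frac{307967401}{22500}$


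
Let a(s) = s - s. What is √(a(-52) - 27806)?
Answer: I*√27806 ≈ 166.75*I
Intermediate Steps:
a(s) = 0
√(a(-52) - 27806) = √(0 - 27806) = √(-27806) = I*√27806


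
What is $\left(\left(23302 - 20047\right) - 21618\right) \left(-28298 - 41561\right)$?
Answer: $1282820817$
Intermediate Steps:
$\left(\left(23302 - 20047\right) - 21618\right) \left(-28298 - 41561\right) = \left(3255 - 21618\right) \left(-69859\right) = \left(-18363\right) \left(-69859\right) = 1282820817$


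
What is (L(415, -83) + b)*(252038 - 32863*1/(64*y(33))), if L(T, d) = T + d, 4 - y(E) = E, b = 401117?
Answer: 187804020901559/1856 ≈ 1.0119e+11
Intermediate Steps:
y(E) = 4 - E
(L(415, -83) + b)*(252038 - 32863*1/(64*y(33))) = ((415 - 83) + 401117)*(252038 - 32863*1/(64*(4 - 1*33))) = (332 + 401117)*(252038 - 32863*1/(64*(4 - 33))) = 401449*(252038 - 32863/((-29*64))) = 401449*(252038 - 32863/(-1856)) = 401449*(252038 - 32863*(-1/1856)) = 401449*(252038 + 32863/1856) = 401449*(467815391/1856) = 187804020901559/1856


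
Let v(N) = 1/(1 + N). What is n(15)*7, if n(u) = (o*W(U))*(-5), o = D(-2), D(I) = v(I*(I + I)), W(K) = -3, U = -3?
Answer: 35/3 ≈ 11.667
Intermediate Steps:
D(I) = 1/(1 + 2*I**2) (D(I) = 1/(1 + I*(I + I)) = 1/(1 + I*(2*I)) = 1/(1 + 2*I**2))
o = 1/9 (o = 1/(1 + 2*(-2)**2) = 1/(1 + 2*4) = 1/(1 + 8) = 1/9 ≈ 0.11111)
n(u) = 5/3 (n(u) = ((1/9)*(-3))*(-5) = -1/3*(-5) = 5/3)
n(15)*7 = (5/3)*7 = 35/3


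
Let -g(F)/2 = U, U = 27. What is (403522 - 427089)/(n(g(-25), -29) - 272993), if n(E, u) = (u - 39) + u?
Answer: 23567/273090 ≈ 0.086298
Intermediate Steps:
g(F) = -54 (g(F) = -2*27 = -54)
n(E, u) = -39 + 2*u (n(E, u) = (-39 + u) + u = -39 + 2*u)
(403522 - 427089)/(n(g(-25), -29) - 272993) = (403522 - 427089)/((-39 + 2*(-29)) - 272993) = -23567/((-39 - 58) - 272993) = -23567/(-97 - 272993) = -23567/(-273090) = -23567*(-1/273090) = 23567/273090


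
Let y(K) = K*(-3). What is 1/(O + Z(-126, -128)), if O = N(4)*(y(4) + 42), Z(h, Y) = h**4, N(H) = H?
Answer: 1/252047496 ≈ 3.9675e-9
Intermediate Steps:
y(K) = -3*K
O = 120 (O = 4*(-3*4 + 42) = 4*(-12 + 42) = 4*30 = 120)
1/(O + Z(-126, -128)) = 1/(120 + (-126)**4) = 1/(120 + 252047376) = 1/252047496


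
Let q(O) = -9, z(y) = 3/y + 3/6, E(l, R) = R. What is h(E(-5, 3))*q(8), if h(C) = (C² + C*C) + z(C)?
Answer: -351/2 ≈ -175.50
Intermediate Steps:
z(y) = ½ + 3/y (z(y) = 3/y + 3*(⅙) = 3/y + ½ = ½ + 3/y)
h(C) = 2*C² + (6 + C)/(2*C) (h(C) = (C² + C*C) + (6 + C)/(2*C) = (C² + C²) + (6 + C)/(2*C) = 2*C² + (6 + C)/(2*C))
h(E(-5, 3))*q(8) = ((½)*(6 + 3 + 4*3³)/3)*(-9) = ((½)*(⅓)*(6 + 3 + 4*27))*(-9) = ((½)*(⅓)*(6 + 3 + 108))*(-9) = ((½)*(⅓)*117)*(-9) = (39/2)*(-9) = -351/2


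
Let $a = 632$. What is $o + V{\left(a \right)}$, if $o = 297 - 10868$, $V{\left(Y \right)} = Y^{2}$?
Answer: $388853$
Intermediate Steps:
$o = -10571$ ($o = 297 - 10868 = -10571$)
$o + V{\left(a \right)} = -10571 + 632^{2} = -10571 + 399424 = 388853$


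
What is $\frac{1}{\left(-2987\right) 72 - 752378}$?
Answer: $- \frac{1}{967442} \approx -1.0337 \cdot 10^{-6}$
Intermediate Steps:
$\frac{1}{\left(-2987\right) 72 - 752378} = \frac{1}{-215064 - 752378} = \frac{1}{-967442} = - \frac{1}{967442}$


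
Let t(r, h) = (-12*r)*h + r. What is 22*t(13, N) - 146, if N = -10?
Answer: 34460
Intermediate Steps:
t(r, h) = r - 12*h*r (t(r, h) = -12*h*r + r = r - 12*h*r)
22*t(13, N) - 146 = 22*(13*(1 - 12*(-10))) - 146 = 22*(13*(1 + 120)) - 146 = 22*(13*121) - 146 = 22*1573 - 146 = 34606 - 146 = 34460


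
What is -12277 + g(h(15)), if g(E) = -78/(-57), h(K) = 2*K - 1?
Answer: -233237/19 ≈ -12276.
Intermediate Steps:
h(K) = -1 + 2*K
g(E) = 26/19 (g(E) = -78*(-1/57) = 26/19)
-12277 + g(h(15)) = -12277 + 26/19 = -233237/19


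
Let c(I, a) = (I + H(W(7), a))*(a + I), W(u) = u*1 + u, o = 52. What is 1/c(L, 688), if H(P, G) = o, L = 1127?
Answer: 1/2139885 ≈ 4.6731e-7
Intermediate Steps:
W(u) = 2*u (W(u) = u + u = 2*u)
H(P, G) = 52
c(I, a) = (52 + I)*(I + a) (c(I, a) = (I + 52)*(a + I) = (52 + I)*(I + a))
1/c(L, 688) = 1/(1127² + 52*1127 + 52*688 + 1127*688) = 1/(1270129 + 58604 + 35776 + 775376) = 1/2139885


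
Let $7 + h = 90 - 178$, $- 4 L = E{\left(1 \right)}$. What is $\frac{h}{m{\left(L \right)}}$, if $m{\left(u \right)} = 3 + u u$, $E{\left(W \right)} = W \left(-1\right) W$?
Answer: $- \frac{1520}{49} \approx -31.02$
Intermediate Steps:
$E{\left(W \right)} = - W^{2}$ ($E{\left(W \right)} = - W W = - W^{2}$)
$L = \frac{1}{4}$ ($L = - \frac{\left(-1\right) 1^{2}}{4} = - \frac{\left(-1\right) 1}{4} = \left(- \frac{1}{4}\right) \left(-1\right) = \frac{1}{4} \approx 0.25$)
$h = -95$ ($h = -7 + \left(90 - 178\right) = -7 - 88 = -95$)
$m{\left(u \right)} = 3 + u^{2}$
$\frac{h}{m{\left(L \right)}} = - \frac{95}{3 + \left(\frac{1}{4}\right)^{2}} = - \frac{95}{3 + \frac{1}{16}} = - \frac{95}{\frac{49}{16}} = \left(-95\right) \frac{16}{49} = - \frac{1520}{49}$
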